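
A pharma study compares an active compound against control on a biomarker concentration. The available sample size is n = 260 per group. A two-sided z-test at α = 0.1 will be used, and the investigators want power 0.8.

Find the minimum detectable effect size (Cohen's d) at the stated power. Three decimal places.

d ≈ 0.218

Required noncentrality: δ = z_{0.05} + z_{0.20} = 1.645 + 0.842 = 2.486.
(Lower-tail contribution to power is negligible for δ > 0.)
δ = d·√(n/2) ⇒ d = δ/√(n/2) = 2.486/√(260/2) = 0.2181.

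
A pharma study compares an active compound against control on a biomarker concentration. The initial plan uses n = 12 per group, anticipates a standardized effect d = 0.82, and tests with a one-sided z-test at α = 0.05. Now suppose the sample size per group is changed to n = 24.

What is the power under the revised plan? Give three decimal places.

With n = 24 per group: δ = d·√(n/2) = 0.82 × √(24/2) = 2.8406. Critical value z_{0.05} = 1.645.
Revised power = P(Z > 1.645 − δ) = Φ(1.196) = 0.8841.

Power ≈ 0.884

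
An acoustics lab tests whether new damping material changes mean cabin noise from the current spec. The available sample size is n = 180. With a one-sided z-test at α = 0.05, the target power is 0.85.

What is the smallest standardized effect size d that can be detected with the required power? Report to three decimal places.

d ≈ 0.200

Need Φ(δ − 1.645) = 0.85, so δ = 1.645 + 1.036 = 2.681.
δ = d·√n ⇒ d = δ/√n = 2.681/√180 = 0.1999.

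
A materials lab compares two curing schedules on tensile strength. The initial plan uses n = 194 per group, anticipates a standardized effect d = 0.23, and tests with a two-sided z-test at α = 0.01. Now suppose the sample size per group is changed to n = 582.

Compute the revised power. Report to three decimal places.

Power ≈ 0.911

With n = 582 per group: δ = d·√(n/2) = 0.23 × √(582/2) = 3.9235. Critical value z_{0.005} = 2.576.
Revised power = Φ(δ − 2.576) + Φ(−δ − 2.576) = Φ(1.348) + Φ(-6.499) = 0.9111 + 0.0000 = 0.9111.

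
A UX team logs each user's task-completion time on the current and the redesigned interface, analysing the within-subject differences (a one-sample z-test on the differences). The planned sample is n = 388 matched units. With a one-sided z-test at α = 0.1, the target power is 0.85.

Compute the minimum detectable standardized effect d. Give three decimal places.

d ≈ 0.118

Need Φ(δ − 1.282) = 0.85, so δ = 1.282 + 1.036 = 2.318.
δ = d·√n ⇒ d = δ/√n = 2.318/√388 = 0.1177.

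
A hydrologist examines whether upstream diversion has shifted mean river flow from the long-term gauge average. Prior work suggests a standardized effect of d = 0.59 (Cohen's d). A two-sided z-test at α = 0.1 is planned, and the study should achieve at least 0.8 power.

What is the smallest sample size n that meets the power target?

For power 0.8 need Φ(δ − z_{0.05}) = 0.8, so δ = z_{0.05} + z_{0.20} = 1.645 + 0.842 = 2.486.
(For δ > 0 the lower-tail rejection region contributes negligibly to power, so the one-term inversion is standard.)
δ = d·√n ⇒ n = (δ/d)² = (2.486 / 0.59)² = 17.76.
Rounding up, n = 18.

n = 18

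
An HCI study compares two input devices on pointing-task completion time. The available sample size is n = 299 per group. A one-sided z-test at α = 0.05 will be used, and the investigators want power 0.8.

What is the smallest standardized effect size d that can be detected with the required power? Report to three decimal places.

d ≈ 0.203

Required noncentrality: δ = z_{0.05} + z_{0.20} = 1.645 + 0.842 = 2.486.
δ = d·√(n/2) ⇒ d = δ/√(n/2) = 2.486/√(299/2) = 0.2034.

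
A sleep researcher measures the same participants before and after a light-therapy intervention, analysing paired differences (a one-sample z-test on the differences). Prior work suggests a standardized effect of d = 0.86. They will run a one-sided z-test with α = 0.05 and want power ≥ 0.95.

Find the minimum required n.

Set Φ(δ − 1.645) = 0.95; then δ − 1.645 = Φ⁻¹(0.95) = 1.645, giving δ = 3.290.
δ = d·√n ⇒ n = (δ/d)² = (3.290 / 0.86)² = 14.63.
Rounding up, n = 15.

n = 15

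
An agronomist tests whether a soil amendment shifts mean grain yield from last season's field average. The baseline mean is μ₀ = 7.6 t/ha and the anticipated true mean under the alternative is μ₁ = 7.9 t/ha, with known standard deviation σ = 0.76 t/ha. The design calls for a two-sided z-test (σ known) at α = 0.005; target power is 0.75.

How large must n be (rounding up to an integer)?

Standardized effect: d = |μ₁ − μ₀| / σ = |7.9 − 7.6| / 0.76 = 0.3947
For power 0.75 need Φ(δ − z_{0.0025}) = 0.75, so δ = z_{0.0025} + z_{0.25} = 2.807 + 0.674 = 3.482.
(The Φ(−δ − z_{α/2}) term is vanishingly small for δ > 0 and is dropped in the standard sample-size formula.)
δ = d·√n ⇒ n = (δ/d)² = (3.482 / 0.3947)² = 77.79.
Round up to the next whole unit.

n = 78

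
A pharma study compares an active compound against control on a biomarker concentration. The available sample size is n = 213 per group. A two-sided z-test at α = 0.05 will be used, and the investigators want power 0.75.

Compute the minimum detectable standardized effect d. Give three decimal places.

d ≈ 0.255

Need Φ(δ − 1.960) = 0.75, so δ = 1.960 + 0.674 = 2.634.
(Lower-tail contribution to power is negligible for δ > 0.)
δ = d·√(n/2) ⇒ d = δ/√(n/2) = 2.634/√(213/2) = 0.2553.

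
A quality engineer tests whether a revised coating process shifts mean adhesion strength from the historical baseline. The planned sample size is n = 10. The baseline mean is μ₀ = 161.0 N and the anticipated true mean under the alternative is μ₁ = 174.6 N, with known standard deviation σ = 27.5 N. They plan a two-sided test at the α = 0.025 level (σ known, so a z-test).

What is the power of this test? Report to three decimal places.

Standardized effect: d = |μ₁ − μ₀| / σ = |174.6 − 161.0| / 27.5 = 0.4945
Noncentrality parameter: δ = d·√n = 0.4945 × √10 = 1.5639
Critical value for a two-sided test at α = 0.025: z_{α/2} = 2.241.
Power = Φ(δ − 2.241) + Φ(−δ − 2.241) = Φ(-0.678) + Φ(-3.805) = 0.2490 + 0.0001 = 0.2491.

Power ≈ 0.249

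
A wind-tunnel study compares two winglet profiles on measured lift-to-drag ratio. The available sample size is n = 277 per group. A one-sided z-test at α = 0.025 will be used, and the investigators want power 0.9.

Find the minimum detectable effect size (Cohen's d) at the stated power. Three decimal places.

d ≈ 0.275

Required noncentrality: δ = z_{0.025} + z_{0.10} = 1.960 + 1.282 = 3.242.
δ = d·√(n/2) ⇒ d = δ/√(n/2) = 3.242/√(277/2) = 0.2754.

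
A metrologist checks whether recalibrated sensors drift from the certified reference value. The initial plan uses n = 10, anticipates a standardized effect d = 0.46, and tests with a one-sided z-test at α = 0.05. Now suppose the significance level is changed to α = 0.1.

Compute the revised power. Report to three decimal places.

δ = d·√n = 0.46 × √10 = 1.4546 (unchanged). New critical value: z_{0.1} = 1.282.
Revised power = P(Z > 1.282 − δ) = Φ(0.173) = 0.5687.

Power ≈ 0.569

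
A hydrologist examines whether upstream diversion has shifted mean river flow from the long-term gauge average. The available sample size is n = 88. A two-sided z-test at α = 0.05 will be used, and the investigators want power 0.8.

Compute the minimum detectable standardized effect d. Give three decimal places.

Need Φ(δ − 1.960) = 0.8, so δ = 1.960 + 0.842 = 2.802.
(The second rejection-region term Φ(−δ − z_{α/2}) is negligible and dropped.)
δ = d·√n ⇒ d = δ/√n = 2.802/√88 = 0.2986.

d ≈ 0.299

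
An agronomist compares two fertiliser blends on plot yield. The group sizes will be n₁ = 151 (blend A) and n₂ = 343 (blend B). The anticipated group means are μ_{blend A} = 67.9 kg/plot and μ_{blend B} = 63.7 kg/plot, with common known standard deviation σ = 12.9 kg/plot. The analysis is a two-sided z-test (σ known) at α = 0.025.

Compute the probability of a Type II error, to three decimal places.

β ≈ 0.137

Standardized effect: d = |μ_{blend A} − μ_{blend B}| / σ = |67.9 − 63.7| / 12.9 = 0.3256
Noncentrality parameter: λ = d / √(1/n₁ + 1/n₂) = 0.3256 / √(1/151 + 1/343) = 3.3337
Two-sided α = 0.025 → critical value z_{0.0125} = 2.241.
Power = Φ(λ − 2.241) + Φ(−λ − 2.241) = Φ(1.092) + Φ(-5.575) = 0.8627 + 0.0000 = 0.8627.
Type II error: β = 1 − power = 1 − 0.8627 = 0.1373.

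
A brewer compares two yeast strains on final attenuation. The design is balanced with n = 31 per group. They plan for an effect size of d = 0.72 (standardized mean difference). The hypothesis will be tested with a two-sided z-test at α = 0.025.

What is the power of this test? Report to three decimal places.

Power ≈ 0.723

Noncentrality parameter: δ = d·√(n/2) = 0.72 × √(31/2) = 2.8346
Critical value for a two-sided test at α = 0.025: z_{α/2} = 2.241.
Power = Φ(δ − 2.241) + Φ(−δ − 2.241) = Φ(0.593) + Φ(-5.076) = 0.7235 + 0.0000 = 0.7235.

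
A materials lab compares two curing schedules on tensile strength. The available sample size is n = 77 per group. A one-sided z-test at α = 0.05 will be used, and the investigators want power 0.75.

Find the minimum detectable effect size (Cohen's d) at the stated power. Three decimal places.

d ≈ 0.374

Required noncentrality: δ = z_{0.05} + z_{0.25} = 1.645 + 0.674 = 2.319.
δ = d·√(n/2) ⇒ d = δ/√(n/2) = 2.319/√(77/2) = 0.3738.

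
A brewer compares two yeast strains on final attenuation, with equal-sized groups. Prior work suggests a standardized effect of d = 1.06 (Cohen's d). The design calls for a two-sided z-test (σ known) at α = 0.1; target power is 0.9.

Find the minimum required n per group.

n = 16 per group

For power 0.9 need Φ(δ − z_{0.05}) = 0.9, so δ = z_{0.05} + z_{0.10} = 1.645 + 1.282 = 2.926.
(For δ > 0 the lower-tail rejection region contributes negligibly to power, so the one-term inversion is standard.)
δ = d·√(n/2) ⇒ n = 2(δ/d)² = 2 × (2.926 / 1.06)² = 15.24.
Rounding up, n = 16 per group.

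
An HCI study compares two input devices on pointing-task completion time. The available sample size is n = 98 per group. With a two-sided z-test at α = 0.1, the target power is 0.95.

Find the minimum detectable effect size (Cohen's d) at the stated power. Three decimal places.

d ≈ 0.470

Need Φ(δ − 1.645) = 0.95, so δ = 1.645 + 1.645 = 3.290.
(The second rejection-region term Φ(−δ − z_{α/2}) is negligible and dropped.)
δ = d·√(n/2) ⇒ d = δ/√(n/2) = 3.290/√(98/2) = 0.4700.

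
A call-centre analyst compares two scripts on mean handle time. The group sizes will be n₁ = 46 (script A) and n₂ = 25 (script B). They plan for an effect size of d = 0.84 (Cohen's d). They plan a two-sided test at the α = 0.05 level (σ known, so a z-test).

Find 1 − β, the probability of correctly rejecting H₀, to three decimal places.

Noncentrality parameter: δ = d / √(1/n₁ + 1/n₂) = 0.84 / √(1/46 + 1/25) = 3.3806
Critical value for a two-sided test at α = 0.05: z_{α/2} = 1.960.
Power = Φ(δ − 1.960) + Φ(−δ − 1.960) = Φ(1.421) + Φ(-5.341) = 0.9223 + 0.0000 = 0.9223.

Power ≈ 0.922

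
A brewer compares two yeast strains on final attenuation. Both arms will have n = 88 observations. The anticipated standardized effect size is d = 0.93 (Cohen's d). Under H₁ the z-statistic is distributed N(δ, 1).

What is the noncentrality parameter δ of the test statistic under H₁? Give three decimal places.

δ ≈ 6.169

The noncentrality parameter scales effect size by the design's sample-size factor: δ = d·√(n/2) = 0.93 × √(88/2) = 6.1689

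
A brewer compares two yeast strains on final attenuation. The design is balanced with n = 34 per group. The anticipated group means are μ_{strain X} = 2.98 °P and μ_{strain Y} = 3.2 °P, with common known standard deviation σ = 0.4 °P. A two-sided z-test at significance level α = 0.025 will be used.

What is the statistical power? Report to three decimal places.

Power ≈ 0.510

Standardized effect: d = |μ_{strain X} − μ_{strain Y}| / σ = |2.98 − 3.2| / 0.4 = 0.5500
Noncentrality parameter: δ = d·√(n/2) = 0.5500 × √(34/2) = 2.2677
Critical value for a two-sided test at α = 0.025: z_{α/2} = 2.241.
Power = Φ(δ − 2.241) + Φ(−δ − 2.241) = Φ(0.026) + Φ(-4.509) = 0.5105 + 0.0000 = 0.5105.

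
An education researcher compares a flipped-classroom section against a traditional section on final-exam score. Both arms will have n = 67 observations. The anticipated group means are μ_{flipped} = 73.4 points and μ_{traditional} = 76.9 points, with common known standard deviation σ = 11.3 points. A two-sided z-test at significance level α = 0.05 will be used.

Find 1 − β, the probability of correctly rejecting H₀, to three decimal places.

Power ≈ 0.434

Standardized effect: d = |μ_{flipped} − μ_{traditional}| / σ = |73.4 − 76.9| / 11.3 = 0.3097
Noncentrality parameter: δ = d·√(n/2) = 0.3097 × √(67/2) = 1.7927
Critical value for a two-sided test at α = 0.05: z_{α/2} = 1.960.
Power = Φ(δ − 1.960) + Φ(−δ − 1.960) = Φ(-0.167) + Φ(-3.753) = 0.4336 + 0.0001 = 0.4337.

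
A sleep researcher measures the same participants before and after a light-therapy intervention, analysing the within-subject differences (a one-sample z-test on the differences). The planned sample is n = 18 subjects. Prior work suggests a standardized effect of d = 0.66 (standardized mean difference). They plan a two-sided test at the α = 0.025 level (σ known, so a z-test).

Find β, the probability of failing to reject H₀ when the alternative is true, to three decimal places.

β ≈ 0.288

Noncentrality parameter: δ = d·√n = 0.66 × √18 = 2.8001
Critical value for a two-sided test at α = 0.025: z_{α/2} = 2.241.
Power = Φ(δ − 2.241) + Φ(−δ − 2.241) = Φ(0.559) + Φ(-5.042) = 0.7118 + 0.0000 = 0.7118.
Type II error: β = 1 − power = 1 − 0.7118 = 0.2882.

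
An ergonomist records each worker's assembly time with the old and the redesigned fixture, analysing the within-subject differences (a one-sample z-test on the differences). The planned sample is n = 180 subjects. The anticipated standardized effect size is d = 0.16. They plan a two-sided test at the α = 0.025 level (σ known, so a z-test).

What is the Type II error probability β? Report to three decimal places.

β ≈ 0.538

Noncentrality parameter: δ = d·√n = 0.16 × √180 = 2.1466
Critical value for a two-sided test at α = 0.025: z_{α/2} = 2.241.
Power = Φ(δ − 2.241) + Φ(−δ − 2.241) = Φ(-0.095) + Φ(-4.388) = 0.4622 + 0.0000 = 0.4623.
Type II error: β = 1 − power = 1 − 0.4623 = 0.5377.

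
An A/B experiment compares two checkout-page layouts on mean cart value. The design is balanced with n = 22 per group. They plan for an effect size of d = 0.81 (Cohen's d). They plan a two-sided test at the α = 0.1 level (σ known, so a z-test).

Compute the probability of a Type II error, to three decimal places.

β ≈ 0.149

Noncentrality parameter: λ = d·√(n/2) = 0.81 × √(22/2) = 2.6865
Critical value for a two-sided test at α = 0.1: z_{α/2} = 1.645.
Power = Φ(λ − 1.645) + Φ(−λ − 1.645) = Φ(1.042) + Φ(-4.331) = 0.8512 + 0.0000 = 0.8512.
Type II error: β = 1 − power = 1 − 0.8512 = 0.1488.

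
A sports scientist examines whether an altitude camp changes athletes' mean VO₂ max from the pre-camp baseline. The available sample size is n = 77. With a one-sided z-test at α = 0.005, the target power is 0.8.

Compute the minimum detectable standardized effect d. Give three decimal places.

Need Φ(δ − 2.576) = 0.8, so δ = 2.576 + 0.842 = 3.417.
δ = d·√n ⇒ d = δ/√n = 3.417/√77 = 0.3895.

d ≈ 0.389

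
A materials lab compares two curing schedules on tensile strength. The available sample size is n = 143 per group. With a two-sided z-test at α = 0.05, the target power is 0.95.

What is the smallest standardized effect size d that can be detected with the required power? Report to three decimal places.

Required noncentrality: δ = z_{0.025} + z_{0.05} = 1.960 + 1.645 = 3.605.
(Lower-tail contribution to power is negligible for δ > 0.)
δ = d·√(n/2) ⇒ d = δ/√(n/2) = 3.605/√(143/2) = 0.4263.

d ≈ 0.426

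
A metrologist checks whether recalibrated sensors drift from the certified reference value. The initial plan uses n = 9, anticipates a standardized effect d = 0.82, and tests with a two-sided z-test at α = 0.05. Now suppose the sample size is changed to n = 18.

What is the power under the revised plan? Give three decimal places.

With n = 18: δ = d·√n = 0.82 × √18 = 3.4790. Critical value z_{0.025} = 1.960.
Revised power = Φ(δ − 1.960) + Φ(−δ − 1.960) = Φ(1.519) + Φ(-5.439) = 0.9356 + 0.0000 = 0.9356.

Power ≈ 0.936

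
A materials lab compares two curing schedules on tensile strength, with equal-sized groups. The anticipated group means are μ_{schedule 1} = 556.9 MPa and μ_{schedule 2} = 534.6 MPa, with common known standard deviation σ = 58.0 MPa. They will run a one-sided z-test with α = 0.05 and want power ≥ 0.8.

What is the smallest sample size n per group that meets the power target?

n = 84 per group

Standardized effect: d = |μ_{schedule 1} − μ_{schedule 2}| / σ = |556.9 − 534.6| / 58.0 = 0.3845
For power 0.8 need Φ(δ − z_{0.05}) = 0.8, so δ = z_{0.05} + z_{0.20} = 1.645 + 0.842 = 2.486.
δ = d·√(n/2) ⇒ n = 2(δ/d)² = 2 × (2.486 / 0.3845)² = 83.65.
Rounding up, n = 84 per group.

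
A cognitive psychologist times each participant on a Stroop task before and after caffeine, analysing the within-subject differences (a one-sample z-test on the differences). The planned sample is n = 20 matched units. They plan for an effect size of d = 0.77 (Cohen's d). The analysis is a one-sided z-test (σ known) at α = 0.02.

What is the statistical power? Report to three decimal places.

Noncentrality parameter: δ = d·√n = 0.77 × √20 = 3.4435
One-sided α = 0.02 → critical value z_{0.02} = 2.054.
Power = P(Z > 2.054 − δ) = Φ(1.390) = 0.9177.

Power ≈ 0.918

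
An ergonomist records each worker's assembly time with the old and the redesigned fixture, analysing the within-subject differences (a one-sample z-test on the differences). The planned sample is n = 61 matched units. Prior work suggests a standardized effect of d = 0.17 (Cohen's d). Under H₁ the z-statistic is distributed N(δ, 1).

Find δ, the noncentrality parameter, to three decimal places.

δ ≈ 1.328

δ = d·√n = 0.17 × √61 = 1.3277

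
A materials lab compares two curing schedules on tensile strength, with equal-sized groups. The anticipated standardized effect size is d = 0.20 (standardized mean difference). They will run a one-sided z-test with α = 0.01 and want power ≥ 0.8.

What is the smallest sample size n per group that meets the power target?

For power 0.8 need Φ(δ − z_{0.01}) = 0.8, so δ = z_{0.01} + z_{0.20} = 2.326 + 0.842 = 3.168.
δ = d·√(n/2) ⇒ n = 2(δ/d)² = 2 × (3.168 / 0.20)² = 501.80.
Rounding up, n = 502 per group.

n = 502 per group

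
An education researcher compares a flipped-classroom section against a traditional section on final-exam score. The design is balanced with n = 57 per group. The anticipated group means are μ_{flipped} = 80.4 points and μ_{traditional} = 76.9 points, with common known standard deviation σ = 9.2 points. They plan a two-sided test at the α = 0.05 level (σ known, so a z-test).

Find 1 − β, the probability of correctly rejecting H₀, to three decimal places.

Power ≈ 0.528

Standardized effect: d = |μ_{flipped} − μ_{traditional}| / σ = |80.4 − 76.9| / 9.2 = 0.3804
Noncentrality parameter: δ = d·√(n/2) = 0.3804 × √(57/2) = 2.0310
Critical value for a two-sided test at α = 0.05: z_{α/2} = 1.960.
Power = Φ(δ − 1.960) + Φ(−δ − 1.960) = Φ(0.071) + Φ(-3.991) = 0.5283 + 0.0000 = 0.5283.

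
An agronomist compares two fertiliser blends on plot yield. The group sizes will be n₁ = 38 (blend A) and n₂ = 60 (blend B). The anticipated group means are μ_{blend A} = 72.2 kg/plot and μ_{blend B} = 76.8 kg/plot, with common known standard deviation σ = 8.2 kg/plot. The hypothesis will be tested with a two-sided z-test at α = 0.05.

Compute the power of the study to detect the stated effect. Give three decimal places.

Power ≈ 0.772

Standardized effect: d = |μ_{blend A} − μ_{blend B}| / σ = |72.2 − 76.8| / 8.2 = 0.5610
Noncentrality parameter: δ = d / √(1/n₁ + 1/n₂) = 0.5610 / √(1/38 + 1/60) = 2.7058
Critical value for a two-sided test at α = 0.05: z_{α/2} = 1.960.
Power = Φ(δ − 1.960) + Φ(−δ − 1.960) = Φ(0.746) + Φ(-4.666) = 0.7721 + 0.0000 = 0.7721.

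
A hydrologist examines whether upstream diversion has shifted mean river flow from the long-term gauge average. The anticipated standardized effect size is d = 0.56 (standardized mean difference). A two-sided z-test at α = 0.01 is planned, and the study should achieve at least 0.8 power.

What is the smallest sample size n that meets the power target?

Set Φ(δ − 2.576) = 0.8; then δ − 2.576 = Φ⁻¹(0.8) = 0.842, giving δ = 3.417.
(For δ > 0 the lower-tail rejection region contributes negligibly to power, so the one-term inversion is standard.)
δ = d·√n ⇒ n = (δ/d)² = (3.417 / 0.56)² = 37.24.
Round up to the next whole unit.

n = 38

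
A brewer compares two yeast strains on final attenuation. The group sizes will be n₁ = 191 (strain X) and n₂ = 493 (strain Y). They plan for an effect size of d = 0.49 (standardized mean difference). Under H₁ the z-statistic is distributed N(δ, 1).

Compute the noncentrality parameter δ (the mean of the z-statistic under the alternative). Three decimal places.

δ ≈ 5.749

δ = d / √(1/n₁ + 1/n₂) = 0.49 / √(1/191 + 1/493) = 5.7492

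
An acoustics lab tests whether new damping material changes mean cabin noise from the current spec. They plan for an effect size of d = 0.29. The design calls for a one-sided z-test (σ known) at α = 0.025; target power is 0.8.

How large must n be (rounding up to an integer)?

n = 94

For power 0.8 need Φ(δ − z_{0.025}) = 0.8, so δ = z_{0.025} + z_{0.20} = 1.960 + 0.842 = 2.802.
δ = d·√n ⇒ n = (δ/d)² = (2.802 / 0.29)² = 93.33.
Round up to the next whole unit.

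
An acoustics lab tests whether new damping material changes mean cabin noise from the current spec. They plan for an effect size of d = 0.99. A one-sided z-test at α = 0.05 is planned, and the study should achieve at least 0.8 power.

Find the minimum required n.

Set Φ(δ − 1.645) = 0.8; then δ − 1.645 = Φ⁻¹(0.8) = 0.842, giving δ = 2.486.
δ = d·√n ⇒ n = (δ/d)² = (2.486 / 0.99)² = 6.31.
Rounding up, n = 7.

n = 7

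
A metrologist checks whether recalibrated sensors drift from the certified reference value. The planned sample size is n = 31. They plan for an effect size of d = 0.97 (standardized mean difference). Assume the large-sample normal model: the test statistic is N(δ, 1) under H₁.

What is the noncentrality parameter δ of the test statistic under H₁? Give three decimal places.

δ ≈ 5.401

δ = d·√n = 0.97 × √31 = 5.4007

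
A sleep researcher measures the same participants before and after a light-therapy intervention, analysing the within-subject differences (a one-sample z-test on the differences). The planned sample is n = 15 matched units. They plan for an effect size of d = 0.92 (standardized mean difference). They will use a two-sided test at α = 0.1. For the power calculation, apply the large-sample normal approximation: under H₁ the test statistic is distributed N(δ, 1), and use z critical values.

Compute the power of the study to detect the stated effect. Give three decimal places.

Noncentrality parameter: δ = d·√n = 0.92 × √15 = 3.5631
Critical value for a two-sided test at α = 0.1: z_{α/2} = 1.645.
Power = Φ(δ − 1.645) + Φ(−δ − 1.645) = Φ(1.918) + Φ(-5.208) = 0.9725 + 0.0000 = 0.9725.

Power ≈ 0.972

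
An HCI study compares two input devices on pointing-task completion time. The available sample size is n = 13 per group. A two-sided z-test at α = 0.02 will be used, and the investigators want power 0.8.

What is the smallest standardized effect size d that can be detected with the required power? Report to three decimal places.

Need Φ(δ − 2.326) = 0.8, so δ = 2.326 + 0.842 = 3.168.
(Lower-tail contribution to power is negligible for δ > 0.)
δ = d·√(n/2) ⇒ d = δ/√(n/2) = 3.168/√(13/2) = 1.2426.

d ≈ 1.243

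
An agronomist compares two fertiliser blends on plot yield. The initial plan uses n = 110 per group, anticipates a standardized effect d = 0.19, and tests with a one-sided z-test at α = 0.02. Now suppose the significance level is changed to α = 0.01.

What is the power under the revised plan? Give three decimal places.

δ = d·√(n/2) = 0.19 × √(110/2) = 1.4091 (unchanged). New critical value: z_{0.01} = 2.326.
Revised power = P(Z > 2.326 − δ) = Φ(-0.917) = 0.1795.

Power ≈ 0.180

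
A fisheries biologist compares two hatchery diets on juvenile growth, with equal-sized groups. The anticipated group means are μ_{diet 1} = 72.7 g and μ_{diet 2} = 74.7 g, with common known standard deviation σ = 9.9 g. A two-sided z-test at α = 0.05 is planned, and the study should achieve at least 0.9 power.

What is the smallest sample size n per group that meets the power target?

n = 515 per group

Standardized effect: d = |μ_{diet 1} − μ_{diet 2}| / σ = |72.7 − 74.7| / 9.9 = 0.2020
Set Φ(δ − 1.960) = 0.9; then δ − 1.960 = Φ⁻¹(0.9) = 1.282, giving δ = 3.242.
(The Φ(−δ − z_{α/2}) term is vanishingly small for δ > 0 and is dropped in the standard sample-size formula.)
δ = d·√(n/2) ⇒ n = 2(δ/d)² = 2 × (3.242 / 0.2020)² = 514.92.
Round up to the next whole unit.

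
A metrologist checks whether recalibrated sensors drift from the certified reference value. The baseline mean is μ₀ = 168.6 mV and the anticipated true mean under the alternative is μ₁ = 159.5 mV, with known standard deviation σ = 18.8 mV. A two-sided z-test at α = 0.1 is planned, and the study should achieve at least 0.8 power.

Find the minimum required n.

Standardized effect: d = |μ₁ − μ₀| / σ = |159.5 − 168.6| / 18.8 = 0.4840
Set Φ(δ − 1.645) = 0.8; then δ − 1.645 = Φ⁻¹(0.8) = 0.842, giving δ = 2.486.
(For δ > 0 the lower-tail rejection region contributes negligibly to power, so the one-term inversion is standard.)
δ = d·√n ⇒ n = (δ/d)² = (2.486 / 0.4840)² = 26.39.
Round up to the next whole unit.

n = 27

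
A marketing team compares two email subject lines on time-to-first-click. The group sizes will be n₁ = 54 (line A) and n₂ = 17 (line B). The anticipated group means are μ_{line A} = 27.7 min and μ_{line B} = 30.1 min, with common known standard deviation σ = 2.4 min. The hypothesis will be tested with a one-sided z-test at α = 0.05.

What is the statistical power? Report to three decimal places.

Power ≈ 0.974

Standardized effect: d = |μ_{line A} − μ_{line B}| / σ = |27.7 − 30.1| / 2.4 = 1.0000
Noncentrality parameter: δ = d / √(1/n₁ + 1/n₂) = 1.0000 / √(1/54 + 1/17) = 3.5958
Critical value for a one-sided test at α = 0.05: z_α = 1.645.
Power = Φ(δ − 1.645) = Φ(1.951) = 0.9745.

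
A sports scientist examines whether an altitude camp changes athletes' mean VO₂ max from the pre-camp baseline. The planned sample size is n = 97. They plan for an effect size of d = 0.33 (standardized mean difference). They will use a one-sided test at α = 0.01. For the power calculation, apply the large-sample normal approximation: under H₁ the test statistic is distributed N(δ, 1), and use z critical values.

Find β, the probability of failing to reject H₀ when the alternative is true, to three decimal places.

Noncentrality parameter: δ = d·√n = 0.33 × √97 = 3.2501
Critical value for a one-sided test at α = 0.01: z_α = 2.326.
Power = P(Z > 2.326 − δ) = Φ(0.924) = 0.8222.
Type II error: β = 1 − power = 1 − 0.8222 = 0.1778.

β ≈ 0.178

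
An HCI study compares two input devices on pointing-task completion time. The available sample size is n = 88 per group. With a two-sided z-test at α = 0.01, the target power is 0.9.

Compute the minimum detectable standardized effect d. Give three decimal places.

d ≈ 0.582

Required noncentrality: δ = z_{0.005} + z_{0.10} = 2.576 + 1.282 = 3.857.
(Lower-tail contribution to power is negligible for δ > 0.)
δ = d·√(n/2) ⇒ d = δ/√(n/2) = 3.857/√(88/2) = 0.5815.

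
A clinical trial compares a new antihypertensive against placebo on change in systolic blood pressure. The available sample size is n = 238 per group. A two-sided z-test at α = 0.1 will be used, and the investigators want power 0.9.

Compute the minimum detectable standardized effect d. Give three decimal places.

Need Φ(δ − 1.645) = 0.9, so δ = 1.645 + 1.282 = 2.926.
(Lower-tail contribution to power is negligible for δ > 0.)
δ = d·√(n/2) ⇒ d = δ/√(n/2) = 2.926/√(238/2) = 0.2683.

d ≈ 0.268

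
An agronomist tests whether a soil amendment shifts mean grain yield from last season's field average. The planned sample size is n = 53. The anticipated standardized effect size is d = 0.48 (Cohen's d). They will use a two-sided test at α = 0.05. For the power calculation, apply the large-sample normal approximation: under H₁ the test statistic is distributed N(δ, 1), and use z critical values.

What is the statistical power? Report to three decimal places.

Noncentrality parameter: λ = d·√n = 0.48 × √53 = 3.4945
Critical value for a two-sided test at α = 0.05: z_{α/2} = 1.960.
Power = Φ(λ − 1.960) + Φ(−λ − 1.960) = Φ(1.534) + Φ(-5.454) = 0.9375 + 0.0000 = 0.9375.

Power ≈ 0.938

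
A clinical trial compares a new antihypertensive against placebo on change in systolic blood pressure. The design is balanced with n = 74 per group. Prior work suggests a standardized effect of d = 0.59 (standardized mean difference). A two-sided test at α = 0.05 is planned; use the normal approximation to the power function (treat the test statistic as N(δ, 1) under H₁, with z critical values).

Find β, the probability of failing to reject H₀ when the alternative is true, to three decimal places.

β ≈ 0.052

Noncentrality parameter: δ = d·√(n/2) = 0.59 × √(74/2) = 3.5888
Critical value for a two-sided test at α = 0.05: z_{α/2} = 1.960.
Power = Φ(δ − 1.960) + Φ(−δ − 1.960) = Φ(1.629) + Φ(-5.549) = 0.9483 + 0.0000 = 0.9483.
Type II error: β = 1 − power = 1 − 0.9483 = 0.0517.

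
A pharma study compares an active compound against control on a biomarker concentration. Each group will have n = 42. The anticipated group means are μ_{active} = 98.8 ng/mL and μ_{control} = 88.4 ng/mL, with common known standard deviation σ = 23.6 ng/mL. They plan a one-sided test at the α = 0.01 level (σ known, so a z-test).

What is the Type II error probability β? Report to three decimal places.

β ≈ 0.621

Standardized effect: d = |μ_{active} − μ_{control}| / σ = |98.8 − 88.4| / 23.6 = 0.4407
Noncentrality parameter: δ = d·√(n/2) = 0.4407 × √(42/2) = 2.0194
One-sided α = 0.01 → critical value z_{0.01} = 2.326.
Power = Φ(δ − 2.326) = Φ(-0.307) = 0.3795.
Type II error: β = 1 − power = 1 − 0.3795 = 0.6205.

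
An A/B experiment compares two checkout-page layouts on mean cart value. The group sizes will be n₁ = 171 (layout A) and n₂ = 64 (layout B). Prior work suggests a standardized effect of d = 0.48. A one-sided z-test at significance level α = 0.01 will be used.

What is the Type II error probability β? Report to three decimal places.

β ≈ 0.171

Noncentrality parameter: δ = d / √(1/n₁ + 1/n₂) = 0.48 / √(1/171 + 1/64) = 3.2756
One-sided α = 0.01 → critical value z_{0.01} = 2.326.
Power = P(Z > 2.326 − δ) = Φ(0.949) = 0.8288.
Type II error: β = 1 − power = 1 − 0.8288 = 0.1712.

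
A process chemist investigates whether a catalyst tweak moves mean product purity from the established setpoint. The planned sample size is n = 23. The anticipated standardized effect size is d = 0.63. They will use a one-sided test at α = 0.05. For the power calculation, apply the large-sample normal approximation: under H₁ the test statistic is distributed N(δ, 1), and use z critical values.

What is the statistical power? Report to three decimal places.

Noncentrality parameter: δ = d·√n = 0.63 × √23 = 3.0214
One-sided α = 0.05 → critical value z_{0.05} = 1.645.
Power = P(Z > 1.645 − δ) = Φ(1.377) = 0.9157.

Power ≈ 0.916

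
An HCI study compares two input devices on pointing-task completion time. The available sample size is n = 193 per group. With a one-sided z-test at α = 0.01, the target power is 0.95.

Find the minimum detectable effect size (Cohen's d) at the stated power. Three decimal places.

Required noncentrality: δ = z_{0.01} + z_{0.05} = 2.326 + 1.645 = 3.971.
δ = d·√(n/2) ⇒ d = δ/√(n/2) = 3.971/√(193/2) = 0.4043.

d ≈ 0.404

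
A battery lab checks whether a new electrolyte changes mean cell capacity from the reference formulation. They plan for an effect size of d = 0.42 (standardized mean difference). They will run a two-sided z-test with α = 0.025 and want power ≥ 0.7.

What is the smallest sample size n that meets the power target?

n = 44

Set Φ(δ − 2.241) = 0.7; then δ − 2.241 = Φ⁻¹(0.7) = 0.524, giving δ = 2.766.
(Ignoring the negligible lower-tail rejection probability gives the usual closed-form inversion.)
δ = d·√n ⇒ n = (δ/d)² = (2.766 / 0.42)² = 43.37.
Round up to the next whole unit.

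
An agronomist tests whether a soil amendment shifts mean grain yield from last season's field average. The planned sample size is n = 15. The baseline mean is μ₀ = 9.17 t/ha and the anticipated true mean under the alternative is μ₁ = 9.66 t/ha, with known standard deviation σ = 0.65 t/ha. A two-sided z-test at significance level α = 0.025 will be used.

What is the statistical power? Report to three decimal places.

Power ≈ 0.751

Standardized effect: d = |μ₁ − μ₀| / σ = |9.66 − 9.17| / 0.65 = 0.7538
Noncentrality parameter: δ = d·√n = 0.7538 × √15 = 2.9196
Critical value for a two-sided test at α = 0.025: z_{α/2} = 2.241.
Power = Φ(δ − 2.241) + Φ(−δ − 2.241) = Φ(0.678) + Φ(-5.161) = 0.7512 + 0.0000 = 0.7512.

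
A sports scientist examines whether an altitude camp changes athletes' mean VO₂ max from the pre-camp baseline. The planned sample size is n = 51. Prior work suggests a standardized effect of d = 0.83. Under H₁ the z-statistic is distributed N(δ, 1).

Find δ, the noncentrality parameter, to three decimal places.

The noncentrality parameter scales effect size by the design's sample-size factor: δ = d·√n = 0.83 × √51 = 5.9274

δ ≈ 5.927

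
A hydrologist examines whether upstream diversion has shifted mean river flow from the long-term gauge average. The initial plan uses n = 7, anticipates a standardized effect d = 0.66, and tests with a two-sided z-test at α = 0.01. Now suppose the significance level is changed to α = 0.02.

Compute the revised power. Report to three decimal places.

Power ≈ 0.281

δ = d·√n = 0.66 × √7 = 1.7462 (unchanged). New critical value: z_{0.01} = 2.326.
Revised power = Φ(δ − 2.326) + Φ(−δ − 2.326) = Φ(-0.580) + Φ(-4.073) = 0.2809 + 0.0000 = 0.2809.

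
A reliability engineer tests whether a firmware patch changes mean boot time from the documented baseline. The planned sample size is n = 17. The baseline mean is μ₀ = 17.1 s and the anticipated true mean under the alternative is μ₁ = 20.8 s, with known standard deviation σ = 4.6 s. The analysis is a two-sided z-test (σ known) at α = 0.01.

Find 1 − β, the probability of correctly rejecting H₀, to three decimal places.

Standardized effect: d = |μ₁ − μ₀| / σ = |20.8 − 17.1| / 4.6 = 0.8043
Noncentrality parameter: δ = d·√n = 0.8043 × √17 = 3.3164
Two-sided α = 0.01 → critical value z_{0.005} = 2.576.
Power = Φ(δ − 2.576) + Φ(−δ − 2.576) = Φ(0.741) + Φ(-5.892) = 0.7705 + 0.0000 = 0.7705.

Power ≈ 0.771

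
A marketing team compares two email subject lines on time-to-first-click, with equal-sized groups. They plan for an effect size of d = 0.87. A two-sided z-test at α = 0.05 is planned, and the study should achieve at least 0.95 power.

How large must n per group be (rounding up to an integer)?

For power 0.95 need Φ(δ − z_{0.025}) = 0.95, so δ = z_{0.025} + z_{0.05} = 1.960 + 1.645 = 3.605.
(For δ > 0 the lower-tail rejection region contributes negligibly to power, so the one-term inversion is standard.)
δ = d·√(n/2) ⇒ n = 2(δ/d)² = 2 × (3.605 / 0.87)² = 34.34.
Rounding up, n = 35 per group.

n = 35 per group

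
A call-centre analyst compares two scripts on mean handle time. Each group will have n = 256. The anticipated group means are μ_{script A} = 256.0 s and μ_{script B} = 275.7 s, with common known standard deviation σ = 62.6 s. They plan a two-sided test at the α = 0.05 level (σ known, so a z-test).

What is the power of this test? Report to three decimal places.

Power ≈ 0.945

Standardized effect: d = |μ_{script A} − μ_{script B}| / σ = |256.0 − 275.7| / 62.6 = 0.3147
Noncentrality parameter: δ = d·√(n/2) = 0.3147 × √(256/2) = 3.5604
Two-sided α = 0.05 → critical value z_{0.025} = 1.960.
Power = Φ(δ − 1.960) + Φ(−δ − 1.960) = Φ(1.600) + Φ(-5.520) = 0.9452 + 0.0000 = 0.9452.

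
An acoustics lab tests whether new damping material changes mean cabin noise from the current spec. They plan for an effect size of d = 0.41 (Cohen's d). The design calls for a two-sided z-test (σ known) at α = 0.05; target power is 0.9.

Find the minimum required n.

Set Φ(δ − 1.960) = 0.9; then δ − 1.960 = Φ⁻¹(0.9) = 1.282, giving δ = 3.242.
(The Φ(−δ − z_{α/2}) term is vanishingly small for δ > 0 and is dropped in the standard sample-size formula.)
δ = d·√n ⇒ n = (δ/d)² = (3.242 / 0.41)² = 62.51.
Rounding up, n = 63.

n = 63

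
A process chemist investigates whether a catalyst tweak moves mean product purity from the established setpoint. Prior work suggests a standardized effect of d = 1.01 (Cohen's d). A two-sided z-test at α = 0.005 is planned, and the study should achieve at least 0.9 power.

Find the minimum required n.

For power 0.9 need Φ(δ − z_{0.0025}) = 0.9, so δ = z_{0.0025} + z_{0.10} = 2.807 + 1.282 = 4.089.
(For δ > 0 the lower-tail rejection region contributes negligibly to power, so the one-term inversion is standard.)
δ = d·√n ⇒ n = (δ/d)² = (4.089 / 1.01)² = 16.39.
Rounding up, n = 17.

n = 17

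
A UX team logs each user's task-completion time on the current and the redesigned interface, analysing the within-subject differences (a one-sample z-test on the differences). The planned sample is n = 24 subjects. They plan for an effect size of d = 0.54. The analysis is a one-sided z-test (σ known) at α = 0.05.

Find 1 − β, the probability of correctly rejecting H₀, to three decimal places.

Noncentrality parameter: δ = d·√n = 0.54 × √24 = 2.6454
One-sided α = 0.05 → critical value z_{0.05} = 1.645.
Power = Φ(δ − 1.645) = Φ(1.001) = 0.8415.

Power ≈ 0.841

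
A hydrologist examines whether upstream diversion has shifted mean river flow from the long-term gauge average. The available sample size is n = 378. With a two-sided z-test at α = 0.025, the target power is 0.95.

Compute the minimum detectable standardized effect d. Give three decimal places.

d ≈ 0.200

Required noncentrality: δ = z_{0.0125} + z_{0.05} = 2.241 + 1.645 = 3.886.
(The second rejection-region term Φ(−δ − z_{α/2}) is negligible and dropped.)
δ = d·√n ⇒ d = δ/√n = 3.886/√378 = 0.1999.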